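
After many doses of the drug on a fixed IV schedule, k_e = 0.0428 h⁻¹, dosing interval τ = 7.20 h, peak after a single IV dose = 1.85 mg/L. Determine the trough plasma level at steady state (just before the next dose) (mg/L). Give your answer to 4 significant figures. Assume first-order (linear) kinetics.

e^(−kτ) = e^(−0.04280 × 7.20) = 0.7348
Accumulation ratio R = 1 / (1 − e^(−kτ)) = 1 / (1 − 0.7348) = 3.771
Steady-state trough = C₀ × R × e^(−kτ) = 1.85 × 3.771 × 0.7348 = 5.126 mg/L

5.126 mg/L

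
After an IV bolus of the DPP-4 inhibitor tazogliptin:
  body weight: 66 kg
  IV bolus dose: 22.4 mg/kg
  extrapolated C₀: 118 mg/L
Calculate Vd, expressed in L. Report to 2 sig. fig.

13 L

Dose = 22.4 × 66 = 1478 mg
Vd = Dose / C₀ = 1478 / 118 = 12.53 L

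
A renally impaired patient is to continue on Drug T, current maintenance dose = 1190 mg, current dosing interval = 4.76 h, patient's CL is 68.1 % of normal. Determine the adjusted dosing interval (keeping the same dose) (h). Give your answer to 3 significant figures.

To keep the same average steady-state level, dosing rate must scale with clearance.
CL ratio = 68.1 / 100 = 0.6810
New interval (same dose) = 4.76 / 0.6810 = 6.990 h

6.99 h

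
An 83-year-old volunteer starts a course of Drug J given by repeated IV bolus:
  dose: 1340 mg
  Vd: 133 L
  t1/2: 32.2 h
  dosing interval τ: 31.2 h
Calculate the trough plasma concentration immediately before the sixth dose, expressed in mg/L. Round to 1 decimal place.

C₀ per dose = Dose / Vd = 1340 / 133 = 10.08 mg/L
k = ln2 / t½ = 0.693147 / 32.2 = 0.02153 h⁻¹
Fraction remaining after one interval: r = e^(−kτ) = e^(−0.02153 × 31.2) = 0.5108
Before dose 6, 5 doses have been given (aged 1τ, 2τ, 3τ, 4τ, 5τ).
C_trough = C₀ × (r + r² + … + r^5) = C₀ × r(1−r^5)/(1−r)
        = 10.08 × 0.5108 × (1 − 0.03477) / (1 − 0.5108) = 10.16 mg/L

10.2 mg/L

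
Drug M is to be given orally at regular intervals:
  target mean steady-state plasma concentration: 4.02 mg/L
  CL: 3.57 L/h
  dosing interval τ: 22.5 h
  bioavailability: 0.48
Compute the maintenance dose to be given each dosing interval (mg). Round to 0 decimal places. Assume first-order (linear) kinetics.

At steady state, F × (Dose/τ) = Css × CL.
Dose = Css × CL × τ / F = 4.02 × 3.570 × 22.5 / 0.48 = 672.7 mg

673 mg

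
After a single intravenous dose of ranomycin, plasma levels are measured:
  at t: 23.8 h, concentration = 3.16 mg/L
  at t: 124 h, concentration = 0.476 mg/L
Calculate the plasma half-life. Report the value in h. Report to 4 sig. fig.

k = ln(C₁/C₂) / (t₂ − t₁) = ln(3.16/0.476) / (124 − 23.8)
  = 1.893 / 100.2 = 0.01889 h⁻¹
t½ = ln2 / k = 0.693147 / 0.01889 = 36.69 h

36.69 h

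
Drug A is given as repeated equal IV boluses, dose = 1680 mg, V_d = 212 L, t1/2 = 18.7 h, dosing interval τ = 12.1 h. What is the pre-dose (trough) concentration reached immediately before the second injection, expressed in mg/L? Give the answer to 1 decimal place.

C₀ per dose = Dose / Vd = 1680 / 212 = 7.925 mg/L
k = ln2 / t½ = 0.693147 / 18.7 = 0.03707 h⁻¹
Fraction remaining after one interval: r = e^(−kτ) = e^(−0.03707 × 12.1) = 0.6386
Before dose 2, 1 dose has been given (aged 1τ).
C_trough = C₀ × r = 7.925 × 0.6386 = 5.061 mg/L

5.1 mg/L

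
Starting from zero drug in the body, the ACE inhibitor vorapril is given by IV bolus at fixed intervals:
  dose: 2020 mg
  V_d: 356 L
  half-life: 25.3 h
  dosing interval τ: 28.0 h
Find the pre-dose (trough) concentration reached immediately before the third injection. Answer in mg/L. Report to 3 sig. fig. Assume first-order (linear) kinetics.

3.86 mg/L

C₀ per dose = Dose / Vd = 2020 / 356 = 5.674 mg/L
k = ln2 / t½ = 0.693147 / 25.3 = 0.02740 h⁻¹
Fraction remaining after one interval: r = e^(−kτ) = e^(−0.02740 × 28.0) = 0.4643
Before dose 3, 2 doses have been given (aged 1τ, 2τ).
C_trough = C₀ × (r + r²) = 5.674 × (0.4643 + 0.2156) = 3.858 mg/L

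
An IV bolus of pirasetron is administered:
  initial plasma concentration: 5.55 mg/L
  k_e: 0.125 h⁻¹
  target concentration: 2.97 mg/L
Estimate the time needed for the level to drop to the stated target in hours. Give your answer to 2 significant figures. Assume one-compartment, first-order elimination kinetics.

t = ln(C₀ / C) / k = ln(5.550 / 2.97) / 0.1250
  = ln(1.869) / 0.1250 = 0.6254 / 0.1250 = 5.003 h

5.0 h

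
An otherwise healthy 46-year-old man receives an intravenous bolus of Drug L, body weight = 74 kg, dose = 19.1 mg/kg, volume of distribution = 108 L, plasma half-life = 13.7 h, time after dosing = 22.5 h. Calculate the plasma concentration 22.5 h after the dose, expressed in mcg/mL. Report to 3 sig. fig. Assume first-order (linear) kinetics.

4.19 mcg/mL

Total dose = 19.1 × 74 = 1413 mg
C₀ = Dose / Vd = 1413 / 108 = 13.08 mg/L
k = ln2 / t½ = 0.693147 / 13.7 = 0.05059 h⁻¹
C = C₀ · e^(−k·t) = 13.08 × e^(−0.05059 × 22.5)
  = 13.08 × 0.3204 = 4.191 mg/L
(4.191 mg/L = 4.191 mcg/mL)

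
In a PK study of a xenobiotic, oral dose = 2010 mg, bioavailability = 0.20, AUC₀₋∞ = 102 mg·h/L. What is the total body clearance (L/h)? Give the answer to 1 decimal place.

3.9 L/h

CL = F·Dose / AUC = 0.20 × 2010 / 102 = 3.941 L/h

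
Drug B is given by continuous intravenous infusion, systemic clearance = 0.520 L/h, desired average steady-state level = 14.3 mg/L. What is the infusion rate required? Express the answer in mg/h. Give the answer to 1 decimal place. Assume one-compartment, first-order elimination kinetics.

At steady state, infusion rate R₀ = Css × CL = 14.3 × 0.5200 = 7.436 mg/h

7.4 mg/h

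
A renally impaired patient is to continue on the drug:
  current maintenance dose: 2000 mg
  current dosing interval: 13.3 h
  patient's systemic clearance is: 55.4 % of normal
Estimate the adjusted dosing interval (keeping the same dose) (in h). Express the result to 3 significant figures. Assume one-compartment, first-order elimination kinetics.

To keep the same average steady-state level, dosing rate must scale with clearance.
CL ratio = 55.4 / 100 = 0.5540
New interval (same dose) = 13.3 / 0.5540 = 24.01 h

24.0 h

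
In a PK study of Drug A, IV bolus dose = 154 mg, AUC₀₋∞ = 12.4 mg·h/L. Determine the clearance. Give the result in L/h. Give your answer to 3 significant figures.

CL = Dose / AUC = 154 / 12.4 = 12.42 L/h

12.4 L/h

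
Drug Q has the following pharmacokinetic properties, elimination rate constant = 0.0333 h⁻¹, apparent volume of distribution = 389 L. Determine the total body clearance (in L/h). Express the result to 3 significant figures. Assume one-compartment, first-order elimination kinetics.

13.0 L/h

CL = k × Vd = 0.0333 × 389 = 12.95 L/h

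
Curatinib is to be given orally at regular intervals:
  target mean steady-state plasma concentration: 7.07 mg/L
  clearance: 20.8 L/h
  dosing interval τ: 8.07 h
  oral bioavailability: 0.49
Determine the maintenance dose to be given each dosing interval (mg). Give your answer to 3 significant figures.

2420 mg

At steady state, F × (Dose/τ) = Css × CL.
Dose = Css × CL × τ / F = 7.07 × 20.80 × 8.07 / 0.49 = 2422 mg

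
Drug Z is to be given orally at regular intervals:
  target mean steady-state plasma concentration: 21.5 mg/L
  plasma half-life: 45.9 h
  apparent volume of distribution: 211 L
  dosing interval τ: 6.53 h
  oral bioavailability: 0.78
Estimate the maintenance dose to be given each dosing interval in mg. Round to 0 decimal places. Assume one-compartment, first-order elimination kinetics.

k = ln2 / t½ = 0.693147 / 45.9 = 0.01510 h⁻¹
CL = k × Vd = 0.01510 × 211 = 3.186 L/h
At steady state, F × (Dose/τ) = Css × CL.
Dose = Css × CL × τ / F = 21.5 × 3.186 × 6.53 / 0.78 = 573.5 mg

574 mg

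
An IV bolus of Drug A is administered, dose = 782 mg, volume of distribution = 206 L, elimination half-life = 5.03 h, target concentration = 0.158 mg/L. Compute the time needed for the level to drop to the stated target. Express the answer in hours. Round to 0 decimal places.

23 h

C₀ = Dose / Vd = 782.0 / 206 = 3.796 mg/L
k = ln2 / t½ = 0.693147 / 5.03 = 0.1378 h⁻¹
t = ln(C₀ / C) / k = ln(3.796 / 0.158) / 0.1378
  = ln(24.03) / 0.1378 = 3.179 / 0.1378 = 23.07 h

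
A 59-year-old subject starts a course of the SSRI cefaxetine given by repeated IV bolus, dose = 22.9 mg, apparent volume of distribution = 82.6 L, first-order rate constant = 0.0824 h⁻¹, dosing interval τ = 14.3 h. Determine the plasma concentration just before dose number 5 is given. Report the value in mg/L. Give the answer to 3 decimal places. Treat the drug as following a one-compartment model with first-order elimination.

0.122 mg/L

C₀ per dose = Dose / Vd = 22.9 / 82.6 = 0.2772 mg/L
Fraction remaining after one interval: r = e^(−kτ) = e^(−0.08240 × 14.3) = 0.3078
Before dose 5, 4 doses have been given (aged 1τ, 2τ, 3τ, 4τ).
C_trough = C₀ × (r + r² + … + r^4) = C₀ × r(1−r^4)/(1−r)
        = 0.2772 × 0.3078 × (1 − 0.008976) / (1 − 0.3078) = 0.1222 mg/L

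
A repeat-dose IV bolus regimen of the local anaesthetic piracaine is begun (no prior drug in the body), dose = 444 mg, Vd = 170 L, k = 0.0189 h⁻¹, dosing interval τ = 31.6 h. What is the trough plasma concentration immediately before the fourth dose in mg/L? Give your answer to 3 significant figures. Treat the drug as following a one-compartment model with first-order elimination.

2.66 mg/L

C₀ per dose = Dose / Vd = 444 / 170 = 2.612 mg/L
Fraction remaining after one interval: r = e^(−kτ) = e^(−0.01890 × 31.6) = 0.5503
Before dose 4, 3 doses have been given (aged 1τ, 2τ, 3τ).
C_trough = C₀ × (r + r² + … + r^3) = C₀ × r(1−r^3)/(1−r)
        = 2.612 × 0.5503 × (1 − 0.1666) / (1 − 0.5503) = 2.664 mg/L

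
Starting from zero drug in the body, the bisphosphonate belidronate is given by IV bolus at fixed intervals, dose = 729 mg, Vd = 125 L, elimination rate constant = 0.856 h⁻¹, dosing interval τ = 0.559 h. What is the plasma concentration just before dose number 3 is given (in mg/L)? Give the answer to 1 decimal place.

5.9 mg/L

C₀ per dose = Dose / Vd = 729 / 125 = 5.832 mg/L
Fraction remaining after one interval: r = e^(−kτ) = e^(−0.8560 × 0.559) = 0.6197
Before dose 3, 2 doses have been given (aged 1τ, 2τ).
C_trough = C₀ × (r + r²) = 5.832 × (0.6197 + 0.3840) = 5.854 mg/L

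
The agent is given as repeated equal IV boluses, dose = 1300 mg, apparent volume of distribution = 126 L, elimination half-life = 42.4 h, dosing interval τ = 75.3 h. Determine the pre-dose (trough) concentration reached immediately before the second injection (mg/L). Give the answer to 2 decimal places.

3.01 mg/L

C₀ per dose = Dose / Vd = 1300 / 126 = 10.32 mg/L
k = ln2 / t½ = 0.693147 / 42.4 = 0.01635 h⁻¹
Fraction remaining after one interval: r = e^(−kτ) = e^(−0.01635 × 75.3) = 0.2920
Before dose 2, 1 dose has been given (aged 1τ).
C_trough = C₀ × r = 10.32 × 0.2920 = 3.013 mg/L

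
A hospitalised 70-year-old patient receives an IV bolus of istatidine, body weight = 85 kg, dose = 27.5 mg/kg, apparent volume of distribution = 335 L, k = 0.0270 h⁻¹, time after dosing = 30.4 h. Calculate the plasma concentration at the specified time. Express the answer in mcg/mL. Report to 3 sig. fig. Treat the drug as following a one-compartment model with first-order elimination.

3.07 mcg/mL

Total dose = 27.5 × 85 = 2338 mg
C₀ = Dose / Vd = 2338 / 335 = 6.979 mg/L
C = C₀ · e^(−k·t) = 6.979 × e^(−0.02700 × 30.4)
  = 6.979 × 0.4401 = 3.071 mg/L
(3.071 mg/L = 3.071 mcg/mL)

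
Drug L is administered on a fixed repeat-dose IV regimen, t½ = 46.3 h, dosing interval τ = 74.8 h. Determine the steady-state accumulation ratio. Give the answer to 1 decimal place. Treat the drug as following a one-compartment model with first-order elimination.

k = ln2 / t½ = 0.693147 / 46.3 = 0.01497 h⁻¹
e^(−kτ) = e^(−0.01497 × 74.8) = 0.3264
Accumulation ratio R = 1 / (1 − e^(−kτ)) = 1 / (1 − 0.3264) = 1.485

1.5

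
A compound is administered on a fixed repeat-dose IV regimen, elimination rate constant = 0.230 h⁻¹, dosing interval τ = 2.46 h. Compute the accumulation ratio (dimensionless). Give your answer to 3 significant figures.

e^(−kτ) = e^(−0.2300 × 2.46) = 0.5679
Accumulation ratio R = 1 / (1 − e^(−kτ)) = 1 / (1 − 0.5679) = 2.314

2.31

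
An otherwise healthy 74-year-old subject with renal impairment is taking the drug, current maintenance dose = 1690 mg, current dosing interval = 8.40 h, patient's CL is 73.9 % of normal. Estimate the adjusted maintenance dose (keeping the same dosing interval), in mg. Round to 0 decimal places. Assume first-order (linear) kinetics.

1249 mg

To keep the same average steady-state level, dosing rate must scale with clearance.
CL ratio = 73.9 / 100 = 0.7390
New dose (same interval) = 1690 × 0.7390 = 1249 mg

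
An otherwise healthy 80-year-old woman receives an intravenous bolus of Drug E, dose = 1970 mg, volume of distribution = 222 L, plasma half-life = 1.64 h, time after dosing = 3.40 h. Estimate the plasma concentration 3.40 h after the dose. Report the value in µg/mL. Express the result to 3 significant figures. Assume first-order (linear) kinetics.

C₀ = Dose / Vd = 1970 / 222 = 8.874 mg/L
k = ln2 / t½ = 0.693147 / 1.64 = 0.4227 h⁻¹
C = C₀ · e^(−k·t) = 8.874 × e^(−0.4227 × 3.40)
  = 8.874 × 0.2376 = 2.108 mg/L
(2.108 mg/L = 2.108 µg/mL)

2.11 µg/mL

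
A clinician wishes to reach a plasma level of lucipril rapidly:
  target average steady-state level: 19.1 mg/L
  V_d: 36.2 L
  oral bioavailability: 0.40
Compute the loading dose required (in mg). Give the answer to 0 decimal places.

1729 mg

LD = Css × Vd / F = 19.1 × 36.2 / 0.40 = 1729 mg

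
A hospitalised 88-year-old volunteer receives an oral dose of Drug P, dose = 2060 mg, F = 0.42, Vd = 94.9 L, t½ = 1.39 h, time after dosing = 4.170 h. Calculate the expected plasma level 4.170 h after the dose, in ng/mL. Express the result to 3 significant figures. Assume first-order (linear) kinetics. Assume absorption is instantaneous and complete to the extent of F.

1140 ng/mL

Amount reaching circulation = F × Dose = 0.42 × 2060 = 865.2 mg
C₀ = F·Dose / Vd = 865.2 / 94.9 = 9.117 mg/L
k = ln2 / t½ = 0.693147 / 1.39 = 0.4987 h⁻¹
t / t½ = 4.170 / 1.39 = 3 half-lives
C = C₀ × (1/2)^3 = 9.117 × 0.1250 = 1.140 mg/L
Convert: 1.140 mg/L × 1000 = 1140 ng/mL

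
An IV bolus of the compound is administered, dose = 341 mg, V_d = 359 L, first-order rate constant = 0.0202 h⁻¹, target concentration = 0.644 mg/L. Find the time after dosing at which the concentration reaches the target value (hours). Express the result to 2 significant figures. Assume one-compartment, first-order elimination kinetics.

C₀ = Dose / Vd = 341.0 / 359 = 0.9499 mg/L
t = ln(C₀ / C) / k = ln(0.9499 / 0.644) / 0.02020
  = ln(1.475) / 0.02020 = 0.3887 / 0.02020 = 19.24 h

19 h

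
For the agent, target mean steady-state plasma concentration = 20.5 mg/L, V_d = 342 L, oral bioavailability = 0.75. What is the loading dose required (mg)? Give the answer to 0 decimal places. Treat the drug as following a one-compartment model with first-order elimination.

9348 mg

LD = Css × Vd / F = 20.5 × 342 / 0.75 = 9348 mg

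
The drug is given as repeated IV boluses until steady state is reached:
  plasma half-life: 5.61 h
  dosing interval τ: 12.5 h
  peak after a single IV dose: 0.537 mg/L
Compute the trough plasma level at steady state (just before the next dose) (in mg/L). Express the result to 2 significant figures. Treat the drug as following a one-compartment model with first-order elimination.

0.15 mg/L

k = ln2 / t½ = 0.693147 / 5.61 = 0.1236 h⁻¹
e^(−kτ) = e^(−0.1236 × 12.5) = 0.2133
Accumulation ratio R = 1 / (1 − e^(−kτ)) = 1 / (1 − 0.2133) = 1.271
Steady-state trough = C₀ × R × e^(−kτ) = 0.537 × 1.271 × 0.2133 = 0.1456 mg/L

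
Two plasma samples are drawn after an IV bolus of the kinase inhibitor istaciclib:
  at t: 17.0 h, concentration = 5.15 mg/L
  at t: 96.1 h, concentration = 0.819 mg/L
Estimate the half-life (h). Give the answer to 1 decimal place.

k = ln(C₁/C₂) / (t₂ − t₁) = ln(5.15/0.819) / (96.1 − 17.0)
  = 1.839 / 79.10 = 0.02325 h⁻¹
t½ = ln2 / k = 0.693147 / 0.02325 = 29.81 h

29.8 h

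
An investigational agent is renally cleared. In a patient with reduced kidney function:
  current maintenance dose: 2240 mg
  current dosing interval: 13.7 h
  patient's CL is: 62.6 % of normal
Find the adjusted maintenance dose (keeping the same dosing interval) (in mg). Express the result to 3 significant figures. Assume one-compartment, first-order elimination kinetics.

1400 mg

To keep the same average steady-state level, dosing rate must scale with clearance.
CL ratio = 62.6 / 100 = 0.6260
New dose (same interval) = 2240 × 0.6260 = 1402 mg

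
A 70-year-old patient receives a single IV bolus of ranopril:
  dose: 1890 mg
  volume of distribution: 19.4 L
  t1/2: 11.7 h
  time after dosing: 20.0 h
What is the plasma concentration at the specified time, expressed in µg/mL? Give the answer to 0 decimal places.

30 µg/mL

C₀ = Dose / Vd = 1890 / 19.4 = 97.42 mg/L
k = ln2 / t½ = 0.693147 / 11.7 = 0.05924 h⁻¹
C = C₀ · e^(−k·t) = 97.42 × e^(−0.05924 × 20.0)
  = 97.42 × 0.3058 = 29.79 mg/L
(29.79 mg/L = 29.79 µg/mL)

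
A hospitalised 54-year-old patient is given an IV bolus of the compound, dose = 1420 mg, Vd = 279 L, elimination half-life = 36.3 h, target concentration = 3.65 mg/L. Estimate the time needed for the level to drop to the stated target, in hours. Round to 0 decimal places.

C₀ = Dose / Vd = 1420 / 279 = 5.090 mg/L
k = ln2 / t½ = 0.693147 / 36.3 = 0.01909 h⁻¹
t = ln(C₀ / C) / k = ln(5.090 / 3.65) / 0.01909
  = ln(1.395) / 0.01909 = 0.3329 / 0.01909 = 17.44 h

17 h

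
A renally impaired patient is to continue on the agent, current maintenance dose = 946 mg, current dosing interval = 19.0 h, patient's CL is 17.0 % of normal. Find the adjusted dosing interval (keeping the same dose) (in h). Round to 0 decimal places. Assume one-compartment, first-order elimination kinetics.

112 h

To keep the same average steady-state level, dosing rate must scale with clearance.
CL ratio = 17.0 / 100 = 0.1700
New interval (same dose) = 19.0 / 0.1700 = 111.8 h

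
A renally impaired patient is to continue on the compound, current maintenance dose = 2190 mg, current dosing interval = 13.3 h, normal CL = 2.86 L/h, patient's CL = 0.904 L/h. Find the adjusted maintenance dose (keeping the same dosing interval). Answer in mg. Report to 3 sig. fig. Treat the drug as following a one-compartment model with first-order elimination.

692 mg

To keep the same average steady-state level, dosing rate must scale with clearance.
CL ratio = 0.904 / 2.86 = 0.3161
New dose (same interval) = 2190 × 0.3161 = 692.3 mg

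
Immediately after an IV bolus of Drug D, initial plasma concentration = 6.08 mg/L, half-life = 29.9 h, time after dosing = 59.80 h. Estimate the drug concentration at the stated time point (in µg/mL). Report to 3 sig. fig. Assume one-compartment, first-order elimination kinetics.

1.52 µg/mL

k = ln2 / t½ = 0.693147 / 29.9 = 0.02318 h⁻¹
t / t½ = 59.80 / 29.9 = 2 half-lives
C = C₀ × (1/2)^2 = 6.080 × 0.2500 = 1.520 mg/L
(1.520 mg/L = 1.520 µg/mL)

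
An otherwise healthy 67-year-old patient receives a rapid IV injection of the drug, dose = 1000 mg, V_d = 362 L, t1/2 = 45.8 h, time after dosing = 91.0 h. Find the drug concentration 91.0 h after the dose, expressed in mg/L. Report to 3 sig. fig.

C₀ = Dose / Vd = 1000 / 362 = 2.762 mg/L
k = ln2 / t½ = 0.693147 / 45.8 = 0.01513 h⁻¹
C = C₀ · e^(−k·t) = 2.762 × e^(−0.01513 × 91.0)
  = 2.762 × 0.2524 = 0.6971 mg/L

0.697 mg/L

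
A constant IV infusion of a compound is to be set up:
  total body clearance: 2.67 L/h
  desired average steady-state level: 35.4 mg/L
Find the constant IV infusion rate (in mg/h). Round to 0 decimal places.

95 mg/h

At steady state, infusion rate R₀ = Css × CL = 35.4 × 2.670 = 94.52 mg/h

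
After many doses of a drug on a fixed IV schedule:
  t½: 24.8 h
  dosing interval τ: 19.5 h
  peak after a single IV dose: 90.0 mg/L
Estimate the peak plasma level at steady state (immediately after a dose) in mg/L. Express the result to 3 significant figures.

214 mg/L

k = ln2 / t½ = 0.693147 / 24.8 = 0.02795 h⁻¹
e^(−kτ) = e^(−0.02795 × 19.5) = 0.5798
Accumulation ratio R = 1 / (1 − e^(−kτ)) = 1 / (1 − 0.5798) = 2.380
Steady-state peak = C₀ × R = 90.0 × 2.380 = 214.2 mg/L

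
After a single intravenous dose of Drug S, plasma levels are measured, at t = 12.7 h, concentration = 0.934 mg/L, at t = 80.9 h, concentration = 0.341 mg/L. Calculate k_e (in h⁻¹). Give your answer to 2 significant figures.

k = ln(C₁/C₂) / (t₂ − t₁) = ln(0.934/0.341) / (80.9 − 12.7)
  = 1.008 / 68.20 = 0.01478 h⁻¹

0.015 h⁻¹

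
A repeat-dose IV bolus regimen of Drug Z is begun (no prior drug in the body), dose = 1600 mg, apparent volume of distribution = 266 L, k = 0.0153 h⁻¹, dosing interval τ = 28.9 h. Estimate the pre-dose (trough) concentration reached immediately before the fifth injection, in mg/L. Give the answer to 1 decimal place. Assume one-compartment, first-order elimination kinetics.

9.0 mg/L

C₀ per dose = Dose / Vd = 1600 / 266 = 6.015 mg/L
Fraction remaining after one interval: r = e^(−kτ) = e^(−0.01530 × 28.9) = 0.6426
Before dose 5, 4 doses have been given (aged 1τ, 2τ, 3τ, 4τ).
C_trough = C₀ × (r + r² + … + r^4) = C₀ × r(1−r^4)/(1−r)
        = 6.015 × 0.6426 × (1 − 0.1705) / (1 − 0.6426) = 8.971 mg/L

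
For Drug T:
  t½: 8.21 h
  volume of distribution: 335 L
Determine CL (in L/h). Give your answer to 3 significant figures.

28.3 L/h

k = ln2 / t½ = 0.693147 / 8.21 = 0.08443 h⁻¹
CL = k × Vd = 0.08443 × 335 = 28.28 L/h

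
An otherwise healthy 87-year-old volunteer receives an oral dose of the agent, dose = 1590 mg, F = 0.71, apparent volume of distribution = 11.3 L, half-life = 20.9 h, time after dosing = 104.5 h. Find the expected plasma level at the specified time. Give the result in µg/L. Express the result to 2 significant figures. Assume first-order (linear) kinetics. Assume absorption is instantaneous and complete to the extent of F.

3100 µg/L

Amount reaching circulation = F × Dose = 0.71 × 1590 = 1129 mg
C₀ = F·Dose / Vd = 1129 / 11.3 = 99.91 mg/L
k = ln2 / t½ = 0.693147 / 20.9 = 0.03316 h⁻¹
t / t½ = 104.5 / 20.9 = 5 half-lives
C = C₀ × (1/2)^5 = 99.91 × 0.03125 = 3.122 mg/L
Convert: 3.122 mg/L × 1000 = 3122 µg/L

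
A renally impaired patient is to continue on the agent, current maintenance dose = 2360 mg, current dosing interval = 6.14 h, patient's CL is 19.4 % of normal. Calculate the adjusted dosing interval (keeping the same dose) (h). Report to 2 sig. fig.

To keep the same average steady-state level, dosing rate must scale with clearance.
CL ratio = 19.4 / 100 = 0.1940
New interval (same dose) = 6.14 / 0.1940 = 31.65 h

32 h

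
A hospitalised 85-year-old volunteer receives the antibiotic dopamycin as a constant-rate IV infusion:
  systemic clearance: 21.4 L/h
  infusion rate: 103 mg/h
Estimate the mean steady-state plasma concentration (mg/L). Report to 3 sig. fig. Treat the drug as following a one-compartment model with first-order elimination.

4.81 mg/L

At steady state Css = R₀ / CL = 103 / 21.40 = 4.813 mg/L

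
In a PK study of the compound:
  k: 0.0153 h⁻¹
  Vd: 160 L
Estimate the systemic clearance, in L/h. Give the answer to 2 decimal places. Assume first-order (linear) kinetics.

CL = k × Vd = 0.0153 × 160 = 2.448 L/h

2.45 L/h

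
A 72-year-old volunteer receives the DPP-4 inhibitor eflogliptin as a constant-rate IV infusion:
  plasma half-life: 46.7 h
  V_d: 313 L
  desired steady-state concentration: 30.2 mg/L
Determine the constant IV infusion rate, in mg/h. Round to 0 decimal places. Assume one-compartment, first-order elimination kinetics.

k = ln2 / t½ = 0.693147 / 46.7 = 0.01484 h⁻¹
CL = k × Vd = 0.01484 × 313 = 4.645 L/h
At steady state, infusion rate R₀ = Css × CL = 30.2 × 4.645 = 140.3 mg/h

140 mg/h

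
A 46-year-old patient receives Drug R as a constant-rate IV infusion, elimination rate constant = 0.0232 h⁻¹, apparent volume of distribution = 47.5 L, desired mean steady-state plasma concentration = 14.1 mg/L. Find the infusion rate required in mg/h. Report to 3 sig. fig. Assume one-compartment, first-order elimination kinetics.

15.5 mg/h

CL = k × Vd = 0.02320 × 47.5 = 1.102 L/h
At steady state, infusion rate R₀ = Css × CL = 14.1 × 1.102 = 15.54 mg/h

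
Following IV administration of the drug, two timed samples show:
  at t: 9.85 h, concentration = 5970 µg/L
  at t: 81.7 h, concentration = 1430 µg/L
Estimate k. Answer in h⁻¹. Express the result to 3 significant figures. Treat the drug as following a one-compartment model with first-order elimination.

k = ln(C₁/C₂) / (t₂ − t₁) = ln(5970/1430) / (81.7 − 9.85)
  = 1.429 / 71.85 = 0.01989 h⁻¹

0.0199 h⁻¹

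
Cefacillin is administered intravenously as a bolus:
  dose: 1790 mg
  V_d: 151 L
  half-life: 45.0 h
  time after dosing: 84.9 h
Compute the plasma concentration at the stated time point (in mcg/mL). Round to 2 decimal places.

C₀ = Dose / Vd = 1790 / 151 = 11.85 mg/L
k = ln2 / t½ = 0.693147 / 45.0 = 0.01540 h⁻¹
C = C₀ · e^(−k·t) = 11.85 × e^(−0.01540 × 84.9)
  = 11.85 × 0.2705 = 3.205 mg/L
(3.205 mg/L = 3.205 mcg/mL)

3.21 mcg/mL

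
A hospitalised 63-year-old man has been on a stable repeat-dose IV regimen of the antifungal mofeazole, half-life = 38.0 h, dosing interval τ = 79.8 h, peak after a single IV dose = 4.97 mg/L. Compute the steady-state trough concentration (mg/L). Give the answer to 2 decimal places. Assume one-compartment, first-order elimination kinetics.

1.51 mg/L

k = ln2 / t½ = 0.693147 / 38.0 = 0.01824 h⁻¹
e^(−kτ) = e^(−0.01824 × 79.8) = 0.2333
Accumulation ratio R = 1 / (1 − e^(−kτ)) = 1 / (1 − 0.2333) = 1.304
Steady-state trough = C₀ × R × e^(−kτ) = 4.97 × 1.304 × 0.2333 = 1.512 mg/L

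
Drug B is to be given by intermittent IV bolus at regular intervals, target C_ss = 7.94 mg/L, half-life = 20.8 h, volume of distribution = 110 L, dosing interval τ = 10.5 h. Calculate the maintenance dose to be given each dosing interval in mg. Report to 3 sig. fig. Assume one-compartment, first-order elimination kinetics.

306 mg

k = ln2 / t½ = 0.693147 / 20.8 = 0.03332 h⁻¹
CL = k × Vd = 0.03332 × 110 = 3.665 L/h
At steady state, Dose/τ = Css × CL.
Dose = Css × CL × τ = 7.94 × 3.665 × 10.5 = 305.6 mg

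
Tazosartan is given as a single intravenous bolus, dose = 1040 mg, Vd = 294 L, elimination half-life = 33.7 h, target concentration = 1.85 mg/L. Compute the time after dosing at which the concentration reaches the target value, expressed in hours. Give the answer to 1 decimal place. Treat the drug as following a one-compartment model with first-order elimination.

C₀ = Dose / Vd = 1040 / 294 = 3.537 mg/L
k = ln2 / t½ = 0.693147 / 33.7 = 0.02057 h⁻¹
t = ln(C₀ / C) / k = ln(3.537 / 1.85) / 0.02057
  = ln(1.912) / 0.02057 = 0.6481 / 0.02057 = 31.51 h

31.5 h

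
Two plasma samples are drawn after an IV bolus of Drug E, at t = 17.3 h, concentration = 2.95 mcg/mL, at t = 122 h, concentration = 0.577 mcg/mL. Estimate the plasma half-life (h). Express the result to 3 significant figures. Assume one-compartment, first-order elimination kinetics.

k = ln(C₁/C₂) / (t₂ − t₁) = ln(2.95/0.577) / (122 − 17.3)
  = 1.632 / 104.7 = 0.01559 h⁻¹
t½ = ln2 / k = 0.693147 / 0.01559 = 44.46 h

44.5 h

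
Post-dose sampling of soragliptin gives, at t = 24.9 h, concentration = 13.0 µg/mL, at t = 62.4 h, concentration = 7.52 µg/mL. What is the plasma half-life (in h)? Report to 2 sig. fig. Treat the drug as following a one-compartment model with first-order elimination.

47 h

k = ln(C₁/C₂) / (t₂ − t₁) = ln(13.0/7.52) / (62.4 − 24.9)
  = 0.5474 / 37.50 = 0.01460 h⁻¹
t½ = ln2 / k = 0.693147 / 0.01460 = 47.48 h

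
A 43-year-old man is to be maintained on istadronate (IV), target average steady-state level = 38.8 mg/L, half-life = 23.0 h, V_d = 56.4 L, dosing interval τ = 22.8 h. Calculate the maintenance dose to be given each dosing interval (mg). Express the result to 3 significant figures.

1500 mg

k = ln2 / t½ = 0.693147 / 23.0 = 0.03014 h⁻¹
CL = k × Vd = 0.03014 × 56.4 = 1.700 L/h
At steady state, Dose/τ = Css × CL.
Dose = Css × CL × τ = 38.8 × 1.700 × 22.8 = 1504 mg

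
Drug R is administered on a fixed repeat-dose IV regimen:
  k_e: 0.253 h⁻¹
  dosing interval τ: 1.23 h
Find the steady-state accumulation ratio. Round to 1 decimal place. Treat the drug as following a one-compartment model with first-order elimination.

e^(−kτ) = e^(−0.2530 × 1.23) = 0.7326
Accumulation ratio R = 1 / (1 − e^(−kτ)) = 1 / (1 − 0.7326) = 3.740

3.7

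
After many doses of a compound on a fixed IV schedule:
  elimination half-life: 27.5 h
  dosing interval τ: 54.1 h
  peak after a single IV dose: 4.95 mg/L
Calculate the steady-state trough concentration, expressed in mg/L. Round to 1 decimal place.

k = ln2 / t½ = 0.693147 / 27.5 = 0.02521 h⁻¹
e^(−kτ) = e^(−0.02521 × 54.1) = 0.2557
Accumulation ratio R = 1 / (1 − e^(−kτ)) = 1 / (1 − 0.2557) = 1.344
Steady-state trough = C₀ × R × e^(−kτ) = 4.95 × 1.344 × 0.2557 = 1.701 mg/L

1.7 mg/L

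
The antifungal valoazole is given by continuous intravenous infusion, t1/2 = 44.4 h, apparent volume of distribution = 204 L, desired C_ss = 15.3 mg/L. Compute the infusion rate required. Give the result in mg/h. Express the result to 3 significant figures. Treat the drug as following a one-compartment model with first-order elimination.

48.7 mg/h

k = ln2 / t½ = 0.693147 / 44.4 = 0.01561 h⁻¹
CL = k × Vd = 0.01561 × 204 = 3.184 L/h
At steady state, infusion rate R₀ = Css × CL = 15.3 × 3.184 = 48.72 mg/h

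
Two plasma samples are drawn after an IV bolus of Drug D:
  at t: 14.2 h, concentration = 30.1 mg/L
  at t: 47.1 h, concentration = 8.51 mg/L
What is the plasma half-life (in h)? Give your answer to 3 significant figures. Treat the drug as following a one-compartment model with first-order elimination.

18.1 h

k = ln(C₁/C₂) / (t₂ − t₁) = ln(30.1/8.51) / (47.1 − 14.2)
  = 1.263 / 32.90 = 0.03839 h⁻¹
t½ = ln2 / k = 0.693147 / 0.03839 = 18.06 h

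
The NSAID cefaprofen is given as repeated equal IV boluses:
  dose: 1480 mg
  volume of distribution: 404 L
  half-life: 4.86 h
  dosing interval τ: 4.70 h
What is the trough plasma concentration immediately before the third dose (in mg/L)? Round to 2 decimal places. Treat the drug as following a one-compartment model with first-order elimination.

2.83 mg/L

C₀ per dose = Dose / Vd = 1480 / 404 = 3.663 mg/L
k = ln2 / t½ = 0.693147 / 4.86 = 0.1426 h⁻¹
Fraction remaining after one interval: r = e^(−kτ) = e^(−0.1426 × 4.70) = 0.5116
Before dose 3, 2 doses have been given (aged 1τ, 2τ).
C_trough = C₀ × (r + r²) = 3.663 × (0.5116 + 0.2617) = 2.833 mg/L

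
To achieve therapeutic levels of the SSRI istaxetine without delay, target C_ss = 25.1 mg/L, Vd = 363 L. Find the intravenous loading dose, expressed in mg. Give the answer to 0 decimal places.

LD = Css × Vd = 25.1 × 363 = 9111 mg

9111 mg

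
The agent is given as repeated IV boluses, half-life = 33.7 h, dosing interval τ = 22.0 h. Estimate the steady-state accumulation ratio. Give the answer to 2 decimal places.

2.75

k = ln2 / t½ = 0.693147 / 33.7 = 0.02057 h⁻¹
e^(−kτ) = e^(−0.02057 × 22.0) = 0.6360
Accumulation ratio R = 1 / (1 − e^(−kτ)) = 1 / (1 − 0.6360) = 2.747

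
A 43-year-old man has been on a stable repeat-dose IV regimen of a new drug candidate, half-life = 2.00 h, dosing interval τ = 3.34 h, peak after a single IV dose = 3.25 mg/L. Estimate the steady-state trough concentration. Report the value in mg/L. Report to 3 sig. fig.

1.49 mg/L

k = ln2 / t½ = 0.693147 / 2.00 = 0.3466 h⁻¹
e^(−kτ) = e^(−0.3466 × 3.34) = 0.3142
Accumulation ratio R = 1 / (1 − e^(−kτ)) = 1 / (1 − 0.3142) = 1.458
Steady-state trough = C₀ × R × e^(−kτ) = 3.25 × 1.458 × 0.3142 = 1.489 mg/L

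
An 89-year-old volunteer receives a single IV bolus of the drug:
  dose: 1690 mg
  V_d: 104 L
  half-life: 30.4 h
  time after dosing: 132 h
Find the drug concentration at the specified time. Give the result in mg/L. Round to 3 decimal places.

0.801 mg/L

C₀ = Dose / Vd = 1690 / 104 = 16.25 mg/L
k = ln2 / t½ = 0.693147 / 30.4 = 0.02280 h⁻¹
C = C₀ · e^(−k·t) = 16.25 × e^(−0.02280 × 132)
  = 16.25 × 0.04931 = 0.8013 mg/L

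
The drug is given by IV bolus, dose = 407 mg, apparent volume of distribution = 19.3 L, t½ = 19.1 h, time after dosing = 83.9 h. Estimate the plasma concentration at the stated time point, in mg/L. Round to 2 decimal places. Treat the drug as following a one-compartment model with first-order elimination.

C₀ = Dose / Vd = 407.0 / 19.3 = 21.09 mg/L
k = ln2 / t½ = 0.693147 / 19.1 = 0.03629 h⁻¹
C = C₀ · e^(−k·t) = 21.09 × e^(−0.03629 × 83.9)
  = 21.09 × 0.04761 = 1.004 mg/L

1.00 mg/L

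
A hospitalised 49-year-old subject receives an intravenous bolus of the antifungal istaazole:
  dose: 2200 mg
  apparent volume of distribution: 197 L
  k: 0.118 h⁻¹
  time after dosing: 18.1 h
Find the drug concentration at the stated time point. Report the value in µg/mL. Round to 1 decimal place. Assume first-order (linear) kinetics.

1.3 µg/mL

C₀ = Dose / Vd = 2200 / 197 = 11.17 mg/L
C = C₀ · e^(−k·t) = 11.17 × e^(−0.1180 × 18.1)
  = 11.17 × 0.1182 = 1.320 mg/L
(1.320 mg/L = 1.320 µg/mL)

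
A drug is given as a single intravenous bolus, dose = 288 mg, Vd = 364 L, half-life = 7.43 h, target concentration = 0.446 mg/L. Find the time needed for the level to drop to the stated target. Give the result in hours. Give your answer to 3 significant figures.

C₀ = Dose / Vd = 288.0 / 364 = 0.7912 mg/L
k = ln2 / t½ = 0.693147 / 7.43 = 0.09329 h⁻¹
t = ln(C₀ / C) / k = ln(0.7912 / 0.446) / 0.09329
  = ln(1.774) / 0.09329 = 0.5732 / 0.09329 = 6.144 h

6.14 h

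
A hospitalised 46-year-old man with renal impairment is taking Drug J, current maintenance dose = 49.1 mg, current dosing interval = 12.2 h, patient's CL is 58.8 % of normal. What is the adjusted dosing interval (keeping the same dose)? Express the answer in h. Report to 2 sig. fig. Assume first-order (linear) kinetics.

To keep the same average steady-state level, dosing rate must scale with clearance.
CL ratio = 58.8 / 100 = 0.5880
New interval (same dose) = 12.2 / 0.5880 = 20.75 h

21 h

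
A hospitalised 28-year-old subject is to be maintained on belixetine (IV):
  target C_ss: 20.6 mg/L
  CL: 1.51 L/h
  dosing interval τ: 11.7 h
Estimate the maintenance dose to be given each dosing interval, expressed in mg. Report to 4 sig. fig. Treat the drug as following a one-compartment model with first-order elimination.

At steady state, Dose/τ = Css × CL.
Dose = Css × CL × τ = 20.6 × 1.510 × 11.7 = 363.9 mg

363.9 mg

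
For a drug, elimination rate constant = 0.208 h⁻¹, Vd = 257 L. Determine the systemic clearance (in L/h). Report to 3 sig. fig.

CL = k × Vd = 0.208 × 257 = 53.46 L/h

53.5 L/h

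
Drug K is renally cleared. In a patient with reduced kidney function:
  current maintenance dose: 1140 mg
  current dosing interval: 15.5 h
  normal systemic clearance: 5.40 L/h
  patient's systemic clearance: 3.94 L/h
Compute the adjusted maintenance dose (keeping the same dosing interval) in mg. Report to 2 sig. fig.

830 mg

To keep the same average steady-state level, dosing rate must scale with clearance.
CL ratio = 3.94 / 5.40 = 0.7296
New dose (same interval) = 1140 × 0.7296 = 831.7 mg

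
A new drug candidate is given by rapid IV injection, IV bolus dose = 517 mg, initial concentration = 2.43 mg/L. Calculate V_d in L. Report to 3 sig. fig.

Vd = Dose / C₀ = 517.0 / 2.43 = 212.8 L

213 L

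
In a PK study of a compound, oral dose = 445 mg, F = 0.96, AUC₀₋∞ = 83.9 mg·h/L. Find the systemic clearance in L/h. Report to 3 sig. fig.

CL = F·Dose / AUC = 0.96 × 445 / 83.9 = 5.092 L/h

5.09 L/h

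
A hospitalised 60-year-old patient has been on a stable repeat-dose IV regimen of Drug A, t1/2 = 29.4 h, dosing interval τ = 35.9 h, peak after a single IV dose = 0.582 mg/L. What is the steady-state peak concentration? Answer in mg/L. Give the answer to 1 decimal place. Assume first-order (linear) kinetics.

1.0 mg/L

k = ln2 / t½ = 0.693147 / 29.4 = 0.02358 h⁻¹
e^(−kτ) = e^(−0.02358 × 35.9) = 0.4289
Accumulation ratio R = 1 / (1 − e^(−kτ)) = 1 / (1 − 0.4289) = 1.751
Steady-state peak = C₀ × R = 0.582 × 1.751 = 1.019 mg/L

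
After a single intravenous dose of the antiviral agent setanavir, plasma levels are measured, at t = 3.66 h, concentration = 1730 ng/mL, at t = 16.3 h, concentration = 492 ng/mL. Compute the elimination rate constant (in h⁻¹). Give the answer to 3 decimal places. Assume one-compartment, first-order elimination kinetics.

0.099 h⁻¹

k = ln(C₁/C₂) / (t₂ − t₁) = ln(1730/492) / (16.3 − 3.66)
  = 1.257 / 12.64 = 0.09945 h⁻¹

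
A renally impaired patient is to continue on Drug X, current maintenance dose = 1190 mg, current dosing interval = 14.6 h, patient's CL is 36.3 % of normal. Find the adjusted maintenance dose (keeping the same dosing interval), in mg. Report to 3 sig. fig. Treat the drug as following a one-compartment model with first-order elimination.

To keep the same average steady-state level, dosing rate must scale with clearance.
CL ratio = 36.3 / 100 = 0.3630
New dose (same interval) = 1190 × 0.3630 = 432.0 mg

432 mg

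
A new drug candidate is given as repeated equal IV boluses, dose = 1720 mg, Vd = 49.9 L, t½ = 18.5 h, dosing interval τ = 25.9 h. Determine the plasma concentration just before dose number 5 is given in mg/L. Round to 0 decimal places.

C₀ per dose = Dose / Vd = 1720 / 49.9 = 34.47 mg/L
k = ln2 / t½ = 0.693147 / 18.5 = 0.03747 h⁻¹
Fraction remaining after one interval: r = e^(−kτ) = e^(−0.03747 × 25.9) = 0.3789
Before dose 5, 4 doses have been given (aged 1τ, 2τ, 3τ, 4τ).
C_trough = C₀ × (r + r² + … + r^4) = C₀ × r(1−r^4)/(1−r)
        = 34.47 × 0.3789 × (1 − 0.02061) / (1 − 0.3789) = 20.59 mg/L

21 mg/L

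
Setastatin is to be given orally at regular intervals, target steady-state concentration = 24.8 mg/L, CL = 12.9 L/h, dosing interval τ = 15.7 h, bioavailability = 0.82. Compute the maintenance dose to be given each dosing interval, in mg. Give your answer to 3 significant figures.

At steady state, F × (Dose/τ) = Css × CL.
Dose = Css × CL × τ / F = 24.8 × 12.90 × 15.7 / 0.82 = 6125 mg

6130 mg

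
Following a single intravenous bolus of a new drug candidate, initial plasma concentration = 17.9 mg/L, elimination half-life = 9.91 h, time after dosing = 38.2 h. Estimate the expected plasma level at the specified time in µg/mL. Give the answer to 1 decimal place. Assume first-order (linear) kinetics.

1.2 µg/mL

k = ln2 / t½ = 0.693147 / 9.91 = 0.06994 h⁻¹
C = C₀ · e^(−k·t) = 17.90 × e^(−0.06994 × 38.2)
  = 17.90 × 0.06913 = 1.237 mg/L
(1.237 mg/L = 1.237 µg/mL)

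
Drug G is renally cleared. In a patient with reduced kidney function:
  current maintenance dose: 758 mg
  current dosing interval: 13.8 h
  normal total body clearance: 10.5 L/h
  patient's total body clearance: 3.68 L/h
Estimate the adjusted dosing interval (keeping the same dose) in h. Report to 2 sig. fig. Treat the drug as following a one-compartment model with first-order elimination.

39 h

To keep the same average steady-state level, dosing rate must scale with clearance.
CL ratio = 3.68 / 10.5 = 0.3505
New interval (same dose) = 13.8 / 0.3505 = 39.37 h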